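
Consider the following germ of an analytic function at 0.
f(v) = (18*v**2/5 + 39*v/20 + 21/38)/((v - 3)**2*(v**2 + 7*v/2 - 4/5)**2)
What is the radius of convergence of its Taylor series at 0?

The radius of convergence is -7/4 + (1/20)*sqrt(1545).

Denominator factor (v - 3)^2: pole of order 2 at 3, modulus 3.
Denominator factor (v**2 + 7*v/2 - 4/5)^2: discriminant 309/20, real irrational roots -7/4 + (1/20)*sqrt(1545) and -7/4 - (1/20)*sqrt(1545); poles of order 2, moduli -7/4 + (1/20)*sqrt(1545) and 7/4 + (1/20)*sqrt(1545).
The radius of convergence is the smallest modulus among the singular points: -7/4 + (1/20)*sqrt(1545).


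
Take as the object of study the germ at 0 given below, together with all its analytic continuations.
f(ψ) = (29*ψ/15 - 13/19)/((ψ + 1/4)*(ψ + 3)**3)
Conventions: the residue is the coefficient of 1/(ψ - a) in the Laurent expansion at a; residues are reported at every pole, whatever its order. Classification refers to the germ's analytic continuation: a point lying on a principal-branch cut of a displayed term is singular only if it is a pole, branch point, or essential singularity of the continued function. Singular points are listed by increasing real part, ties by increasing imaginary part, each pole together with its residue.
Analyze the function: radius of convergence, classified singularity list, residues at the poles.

Denominator factor (ψ + 3)^3: pole of order 3 at -3, modulus 3.
Denominator factor (ψ + 1/4): pole of order 1 at -1/4, modulus 1/4.
The radius of convergence is the smallest modulus among the singular points: 1/4.
At the order-3 pole -3 set g(ψ) = (ψ - (-3))^3*f(ψ) = (29*ψ/15 - 13/19)/(ψ + 1/4).
Order-3 pole: residue = g''(a)/2; g''(-3) = 32/285, so the residue is 16/285.
At the order-1 pole -1/4 set g(ψ) = (ψ - (-1/4))*f(ψ) = (29*ψ/15 - 13/19)/(ψ + 3)**3.
Simple pole: residue = g(a) at a = -1/4, which is -16/285.
List the singular points by increasing real part (a conjugate pair: the negative imaginary part first).

Radius of convergence at 0: 1/4.
At -3: a pole of order 3; residue 16/285.
At -1/4: a pole of order 1; residue -16/285.


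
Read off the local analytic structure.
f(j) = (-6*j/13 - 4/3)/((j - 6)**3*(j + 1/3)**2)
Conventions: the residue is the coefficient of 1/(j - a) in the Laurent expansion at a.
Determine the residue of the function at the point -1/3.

At the order-2 pole -1/3 set g(j) = (j - (-1/3))^2*f(j) = (-6*j/13 - 4/3)/(j - 6)**3.
Order-2 pole: residue = g'(a); g'(-1/3) = 6804/1694173, so the residue is 6804/1694173.

The residue is 6804/1694173.


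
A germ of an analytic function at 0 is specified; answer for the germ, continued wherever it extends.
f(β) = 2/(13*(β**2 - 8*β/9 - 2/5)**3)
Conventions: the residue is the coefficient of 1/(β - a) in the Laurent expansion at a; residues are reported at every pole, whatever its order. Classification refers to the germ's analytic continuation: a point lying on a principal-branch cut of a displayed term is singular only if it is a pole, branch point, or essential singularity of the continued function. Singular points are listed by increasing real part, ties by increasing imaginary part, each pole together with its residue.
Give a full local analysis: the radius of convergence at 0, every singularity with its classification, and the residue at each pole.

Denominator factor (β**2 - 8*β/9 - 2/5)^3: discriminant 968/405, real irrational roots 4/9 + (11/45)*sqrt(10) and 4/9 - (11/45)*sqrt(10); poles of order 3, moduli 4/9 + (11/45)*sqrt(10) and -4/9 + (11/45)*sqrt(10).
The radius of convergence is the smallest modulus among the singular points: -4/9 + (11/45)*sqrt(10).
The factor β**2 - 8*β/9 - 2/5 splits as (β - a)(β - a') with a = 4/9 - (11/45)*sqrt(10), a' = 4/9 + (11/45)*sqrt(10). At the order-3 pole a set g(β) = (β - a)^3*f(β) = [2/13] / (β - a')^3.
Order-3 pole: residue = g''(a)/2; g''(4/9 - (11/45)*sqrt(10)) = -(4428675/66997216)*sqrt(10), so the residue is -(4428675/133994432)*sqrt(10).
The factor β**2 - 8*β/9 - 2/5 splits as (β - a)(β - a') with a = 4/9 + (11/45)*sqrt(10), a' = 4/9 - (11/45)*sqrt(10). At the order-3 pole a set g(β) = (β - a)^3*f(β) = [2/13] / (β - a')^3.
Order-3 pole: residue = g''(a)/2; g''(4/9 + (11/45)*sqrt(10)) = (4428675/66997216)*sqrt(10), so the residue is (4428675/133994432)*sqrt(10).
List the singular points by increasing real part (a conjugate pair: the negative imaginary part first).

Radius of convergence at 0: -4/9 + (11/45)*sqrt(10).
At 4/9 - (11/45)*sqrt(10): a pole of order 3; residue -(4428675/133994432)*sqrt(10).
At 4/9 + (11/45)*sqrt(10): a pole of order 3; residue (4428675/133994432)*sqrt(10).


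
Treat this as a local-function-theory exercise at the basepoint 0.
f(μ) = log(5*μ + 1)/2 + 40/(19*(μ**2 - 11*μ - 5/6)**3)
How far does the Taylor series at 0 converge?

Denominator factor (μ**2 - 11*μ - 5/6)^3: discriminant 373/3, real irrational roots 11/2 + (1/6)*sqrt(1119) and 11/2 - (1/6)*sqrt(1119); poles of order 3, moduli 11/2 + (1/6)*sqrt(1119) and -11/2 + (1/6)*sqrt(1119).
Branch term (1/2)*log(1 - μ/(-1/5)): its argument vanishes at μ = -1/5, a logarithmic branch point, modulus 1/5.
The radius of convergence is the smallest modulus among the singular points: -11/2 + (1/6)*sqrt(1119).

The radius of convergence is -11/2 + (1/6)*sqrt(1119).


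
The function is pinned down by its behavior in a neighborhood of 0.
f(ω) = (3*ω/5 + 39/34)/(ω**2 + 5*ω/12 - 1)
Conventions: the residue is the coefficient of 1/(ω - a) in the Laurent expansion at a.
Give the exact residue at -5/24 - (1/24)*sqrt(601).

The residue is 3/10 - (417/20434)*sqrt(601).

The factor ω**2 + 5*ω/12 - 1 splits as (ω - a)(ω - a') with a = -5/24 - (1/24)*sqrt(601), a' = -5/24 + (1/24)*sqrt(601). At the order-1 pole a set g(ω) = (ω - a)*f(ω) = [3*ω/5 + 39/34] / (ω - a').
Simple pole: residue = g(a) at a = -5/24 - (1/24)*sqrt(601), which is 3/10 - (417/20434)*sqrt(601).


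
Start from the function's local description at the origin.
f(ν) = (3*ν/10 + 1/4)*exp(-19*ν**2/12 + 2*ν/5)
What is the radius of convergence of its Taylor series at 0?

The factor exp(-19*ν**2/12 + 2*ν/5) is entire and contributes no finite singular point.
The polynomial part has no poles.
No finite singular points: the Taylor series at 0 converges everywhere.

The radius of convergence is infinite.


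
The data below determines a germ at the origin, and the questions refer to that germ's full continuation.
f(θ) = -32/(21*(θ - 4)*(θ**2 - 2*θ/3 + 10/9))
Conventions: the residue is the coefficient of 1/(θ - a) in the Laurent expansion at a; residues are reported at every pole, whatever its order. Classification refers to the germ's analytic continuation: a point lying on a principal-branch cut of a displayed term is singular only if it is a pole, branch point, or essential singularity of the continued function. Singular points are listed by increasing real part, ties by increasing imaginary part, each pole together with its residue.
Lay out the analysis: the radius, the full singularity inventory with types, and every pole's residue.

Denominator factor (θ - 4): pole of order 1 at 4, modulus 4.
Denominator factor (θ**2 - 2*θ/3 + 10/9): discriminant -4, complex-conjugate roots (1/3) + (1)*i and (1/3) - (1)*i; poles of order 1, moduli (1/3)*sqrt(10) and (1/3)*sqrt(10).
The radius of convergence is the smallest modulus among the singular points: (1/3)*sqrt(10).
The factor θ**2 - 2*θ/3 + 10/9 splits as (θ - a)(θ - a') with a = (1/3) - (1)*i, a' = (1/3) + (1)*i. At the order-1 pole a set g(θ) = (θ - a)*f(θ) = [-32/(21*(θ - 4))] / (θ - a').
Simple pole: residue = g(a) at a = (1/3) - (1)*i, which is (24/455) + (88/455)*i.
The factor θ**2 - 2*θ/3 + 10/9 splits as (θ - a)(θ - a') with a = (1/3) + (1)*i, a' = (1/3) - (1)*i. At the order-1 pole a set g(θ) = (θ - a)*f(θ) = [-32/(21*(θ - 4))] / (θ - a').
Simple pole: residue = g(a) at a = (1/3) + (1)*i, which is (24/455) - (88/455)*i.
At the order-1 pole 4 set g(θ) = (θ - (4))*f(θ) = -32/(21*(θ**2 - 2*θ/3 + 10/9)).
Simple pole: residue = g(a) at a = 4, which is -48/455.
List the singular points by increasing real part (a conjugate pair: the negative imaginary part first).

Radius of convergence at 0: (1/3)*sqrt(10).
At (1/3) - (1)*i: a pole of order 1; residue (24/455) + (88/455)*i.
At (1/3) + (1)*i: a pole of order 1; residue (24/455) - (88/455)*i.
At 4: a pole of order 1; residue -48/455.


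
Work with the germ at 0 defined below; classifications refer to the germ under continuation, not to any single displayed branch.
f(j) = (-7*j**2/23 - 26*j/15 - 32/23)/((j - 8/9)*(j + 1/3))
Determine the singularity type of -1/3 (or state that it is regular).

The point is a pole of order 1.

The denominator factor j + 1/3 vanishes at -1/3 and appears to the power 1; the numerator there equals -877/1035, nonzero, and no other factor vanishes.
Hence a pole whose order is the multiplicity, 1.


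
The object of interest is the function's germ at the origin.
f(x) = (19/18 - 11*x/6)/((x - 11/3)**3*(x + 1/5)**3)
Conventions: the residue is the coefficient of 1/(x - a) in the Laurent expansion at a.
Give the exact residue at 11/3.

At the order-3 pole 11/3 set g(x) = (x - (11/3))^3*f(x) = (19/18 - 11*x/6)/(x + 1/5)**3.
Order-3 pole: residue = g''(a)/2; g''(11/3) = -9669375/328178384, so the residue is -9669375/656356768.

The residue is -9669375/656356768.


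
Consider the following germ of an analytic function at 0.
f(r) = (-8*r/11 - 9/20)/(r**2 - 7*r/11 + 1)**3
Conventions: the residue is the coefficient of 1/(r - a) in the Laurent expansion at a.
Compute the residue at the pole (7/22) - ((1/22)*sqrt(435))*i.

The residue is -((2194819/274376250)*sqrt(435))*i.

The factor r**2 - 7*r/11 + 1 splits as (r - a)(r - a') with a = (7/22) - ((1/22)*sqrt(435))*i, a' = (7/22) + ((1/22)*sqrt(435))*i. At the order-3 pole a set g(r) = (r - a)^3*f(r) = [-8*r/11 - 9/20] / (r - a')^3.
Order-3 pole: residue = g''(a)/2; g''((7/22) - ((1/22)*sqrt(435))*i) = -((2194819/137188125)*sqrt(435))*i, so the residue is -((2194819/274376250)*sqrt(435))*i.


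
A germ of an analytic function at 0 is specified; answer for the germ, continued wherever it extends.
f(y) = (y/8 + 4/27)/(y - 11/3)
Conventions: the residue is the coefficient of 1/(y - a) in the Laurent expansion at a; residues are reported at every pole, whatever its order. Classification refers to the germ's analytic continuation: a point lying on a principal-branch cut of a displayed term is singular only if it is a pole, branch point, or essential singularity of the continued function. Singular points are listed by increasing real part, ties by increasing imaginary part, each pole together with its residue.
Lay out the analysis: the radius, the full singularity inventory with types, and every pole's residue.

Denominator factor (y - 11/3): pole of order 1 at 11/3, modulus 11/3.
The radius of convergence is the smallest modulus among the singular points: 11/3.
At the order-1 pole 11/3 set g(y) = (y - (11/3))*f(y) = y/8 + 4/27.
Simple pole: residue = g(a) at a = 11/3, which is 131/216.

Radius of convergence at 0: 11/3.
At 11/3: a pole of order 1; residue 131/216.


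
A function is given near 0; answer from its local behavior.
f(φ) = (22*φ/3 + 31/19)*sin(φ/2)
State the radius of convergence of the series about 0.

The radius of convergence is infinite.

The factor sin(φ/2) is entire and contributes no finite singular point.
The polynomial part has no poles.
No finite singular points: the Taylor series at 0 converges everywhere.


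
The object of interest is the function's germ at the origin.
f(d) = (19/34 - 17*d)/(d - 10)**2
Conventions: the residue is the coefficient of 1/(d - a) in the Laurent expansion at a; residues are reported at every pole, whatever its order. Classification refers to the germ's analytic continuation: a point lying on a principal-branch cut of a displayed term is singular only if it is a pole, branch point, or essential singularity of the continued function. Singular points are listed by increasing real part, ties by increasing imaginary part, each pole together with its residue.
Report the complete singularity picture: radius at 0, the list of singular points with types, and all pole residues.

Radius of convergence at 0: 10.
At 10: a pole of order 2; residue -17.

Denominator factor (d - 10)^2: pole of order 2 at 10, modulus 10.
The radius of convergence is the smallest modulus among the singular points: 10.
At the order-2 pole 10 set g(d) = (d - (10))^2*f(d) = 19/34 - 17*d.
Order-2 pole: residue = g'(a); g'(10) = -17, so the residue is -17.


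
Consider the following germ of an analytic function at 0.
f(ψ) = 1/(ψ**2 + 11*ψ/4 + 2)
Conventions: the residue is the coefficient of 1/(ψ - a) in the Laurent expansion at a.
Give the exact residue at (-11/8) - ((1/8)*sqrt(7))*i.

The factor ψ**2 + 11*ψ/4 + 2 splits as (ψ - a)(ψ - a') with a = (-11/8) - ((1/8)*sqrt(7))*i, a' = (-11/8) + ((1/8)*sqrt(7))*i. At the order-1 pole a set g(ψ) = (ψ - a)*f(ψ) = [1] / (ψ - a').
Simple pole: residue = g(a) at a = (-11/8) - ((1/8)*sqrt(7))*i, which is ((4/7)*sqrt(7))*i.

The residue is ((4/7)*sqrt(7))*i.


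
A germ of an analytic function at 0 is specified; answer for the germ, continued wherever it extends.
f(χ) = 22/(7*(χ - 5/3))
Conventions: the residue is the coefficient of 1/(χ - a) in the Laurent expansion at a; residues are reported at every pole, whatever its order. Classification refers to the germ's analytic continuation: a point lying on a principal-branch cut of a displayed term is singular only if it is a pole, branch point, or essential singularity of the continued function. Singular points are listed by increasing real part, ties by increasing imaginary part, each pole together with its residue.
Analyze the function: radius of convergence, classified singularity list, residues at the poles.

Denominator factor (χ - 5/3): pole of order 1 at 5/3, modulus 5/3.
The radius of convergence is the smallest modulus among the singular points: 5/3.
At the order-1 pole 5/3 set g(χ) = (χ - (5/3))*f(χ) = 22/7.
Simple pole: residue = g(a) at a = 5/3, which is 22/7.

Radius of convergence at 0: 5/3.
At 5/3: a pole of order 1; residue 22/7.


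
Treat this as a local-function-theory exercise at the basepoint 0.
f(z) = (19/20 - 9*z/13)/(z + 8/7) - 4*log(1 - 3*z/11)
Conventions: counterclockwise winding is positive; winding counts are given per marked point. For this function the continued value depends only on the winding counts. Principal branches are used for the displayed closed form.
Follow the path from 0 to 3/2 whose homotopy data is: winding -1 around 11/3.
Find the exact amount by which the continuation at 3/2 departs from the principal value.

The rational part is single-valued and drops out of the difference; each branch term changes only by its own monodromy.
(-4)*log(1 - z/(11/3)): each positive loop around 11/3 adds 2*pi*i to the log, so winding -1 contributes (-4)*(-1)*2*pi*i = (8)*pi*i.
Summing the contributions at z = 3/2 gives (8)*pi*i.

Continued minus principal equals (8)*pi*i.


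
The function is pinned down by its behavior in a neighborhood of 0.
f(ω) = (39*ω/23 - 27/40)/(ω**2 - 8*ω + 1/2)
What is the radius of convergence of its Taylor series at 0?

The radius of convergence is 4 - (1/2)*sqrt(62).

Denominator factor (ω**2 - 8*ω + 1/2): discriminant 62, real irrational roots 4 + (1/2)*sqrt(62) and 4 - (1/2)*sqrt(62); poles of order 1, moduli 4 + (1/2)*sqrt(62) and 4 - (1/2)*sqrt(62).
The radius of convergence is the smallest modulus among the singular points: 4 - (1/2)*sqrt(62).


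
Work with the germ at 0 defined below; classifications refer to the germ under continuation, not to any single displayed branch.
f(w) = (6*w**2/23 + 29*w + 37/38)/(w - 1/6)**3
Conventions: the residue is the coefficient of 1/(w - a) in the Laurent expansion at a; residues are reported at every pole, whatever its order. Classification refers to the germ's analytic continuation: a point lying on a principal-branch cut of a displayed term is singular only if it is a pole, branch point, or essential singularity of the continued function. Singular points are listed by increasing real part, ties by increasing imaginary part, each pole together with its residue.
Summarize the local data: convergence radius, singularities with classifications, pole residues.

Radius of convergence at 0: 1/6.
At 1/6: a pole of order 3; residue 6/23.

Denominator factor (w - 1/6)^3: pole of order 3 at 1/6, modulus 1/6.
The radius of convergence is the smallest modulus among the singular points: 1/6.
At the order-3 pole 1/6 set g(w) = (w - (1/6))^3*f(w) = 6*w**2/23 + 29*w + 37/38.
Order-3 pole: residue = g''(a)/2; g''(1/6) = 12/23, so the residue is 6/23.


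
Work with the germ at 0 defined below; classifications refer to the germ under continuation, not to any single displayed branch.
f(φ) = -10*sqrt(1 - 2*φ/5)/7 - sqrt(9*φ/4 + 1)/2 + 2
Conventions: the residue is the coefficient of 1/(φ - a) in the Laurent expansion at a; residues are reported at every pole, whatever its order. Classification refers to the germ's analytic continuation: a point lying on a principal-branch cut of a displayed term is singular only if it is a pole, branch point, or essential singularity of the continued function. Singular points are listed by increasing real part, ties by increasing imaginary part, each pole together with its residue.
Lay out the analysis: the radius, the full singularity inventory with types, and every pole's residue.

Radius of convergence at 0: 4/9.
At -4/9: an algebraic (square-root) branch point.
At 5/2: an algebraic (square-root) branch point.

Branch term (-10/7)*sqrt(1 - φ/(5/2)): its argument vanishes at φ = 5/2, a square-root branch point, modulus 5/2.
Branch term (-1/2)*sqrt(1 - φ/(-4/9)): its argument vanishes at φ = -4/9, a square-root branch point, modulus 4/9.
The radius of convergence is the smallest modulus among the singular points: 4/9.
List the singular points by increasing real part (a conjugate pair: the negative imaginary part first).


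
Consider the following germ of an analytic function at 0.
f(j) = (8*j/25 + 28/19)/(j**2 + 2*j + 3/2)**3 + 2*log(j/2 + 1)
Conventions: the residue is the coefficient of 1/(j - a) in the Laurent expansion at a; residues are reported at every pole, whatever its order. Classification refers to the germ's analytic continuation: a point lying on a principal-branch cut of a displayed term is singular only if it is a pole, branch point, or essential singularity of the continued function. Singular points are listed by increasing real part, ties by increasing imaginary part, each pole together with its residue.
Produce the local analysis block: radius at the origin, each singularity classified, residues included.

Radius of convergence at 0: (1/2)*sqrt(6).
At -2: a logarithmic branch point.
At (-1) - ((1/2)*sqrt(2))*i: a pole of order 3; residue ((411/475)*sqrt(2))*i.
At (-1) + ((1/2)*sqrt(2))*i: a pole of order 3; residue -((411/475)*sqrt(2))*i.

Denominator factor (j**2 + 2*j + 3/2)^3: discriminant -2, complex-conjugate roots (-1) + ((1/2)*sqrt(2))*i and (-1) - ((1/2)*sqrt(2))*i; poles of order 3, moduli (1/2)*sqrt(6) and (1/2)*sqrt(6).
Branch term (2)*log(1 - j/(-2)): its argument vanishes at j = -2, a logarithmic branch point, modulus 2.
The radius of convergence is the smallest modulus among the singular points: (1/2)*sqrt(6).
The branch term is analytic at (-1) - ((1/2)*sqrt(2))*i and contributes nothing to the residue; only the rational part matters.
The factor j**2 + 2*j + 3/2 splits as (j - a)(j - a') with a = (-1) - ((1/2)*sqrt(2))*i, a' = (-1) + ((1/2)*sqrt(2))*i. At the order-3 pole a set g(j) = (j - a)^3*(rational part) = [8*j/25 + 28/19] / (j - a')^3.
Order-3 pole: residue = g''(a)/2; g''((-1) - ((1/2)*sqrt(2))*i) = ((822/475)*sqrt(2))*i, so the residue is ((411/475)*sqrt(2))*i.
The branch term is analytic at (-1) + ((1/2)*sqrt(2))*i and contributes nothing to the residue; only the rational part matters.
The factor j**2 + 2*j + 3/2 splits as (j - a)(j - a') with a = (-1) + ((1/2)*sqrt(2))*i, a' = (-1) - ((1/2)*sqrt(2))*i. At the order-3 pole a set g(j) = (j - a)^3*(rational part) = [8*j/25 + 28/19] / (j - a')^3.
Order-3 pole: residue = g''(a)/2; g''((-1) + ((1/2)*sqrt(2))*i) = -((822/475)*sqrt(2))*i, so the residue is -((411/475)*sqrt(2))*i.
List the singular points by increasing real part (a conjugate pair: the negative imaginary part first).


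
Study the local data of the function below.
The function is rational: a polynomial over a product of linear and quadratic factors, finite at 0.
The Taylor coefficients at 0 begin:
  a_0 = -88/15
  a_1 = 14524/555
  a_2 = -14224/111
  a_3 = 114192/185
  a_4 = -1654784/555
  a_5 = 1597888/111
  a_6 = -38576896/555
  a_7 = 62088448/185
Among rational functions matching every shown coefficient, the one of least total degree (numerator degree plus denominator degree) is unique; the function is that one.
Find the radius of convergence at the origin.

No rational of total degree below 3 reproduces all 8 coefficients; solving the [1/2] Pade equations on them gives f(σ) = (22/15 - 25*σ/37)/(σ**2 - σ - 1/4), whose expansion matches every shown term.
Denominator factor (σ**2 - σ - 1/4): discriminant 2, real irrational roots 1/2 + (1/2)*sqrt(2) and 1/2 - (1/2)*sqrt(2); poles of order 1, moduli 1/2 + (1/2)*sqrt(2) and -1/2 + (1/2)*sqrt(2).
The radius of convergence is the smallest modulus among the singular points: -1/2 + (1/2)*sqrt(2).

The radius of convergence is -1/2 + (1/2)*sqrt(2).


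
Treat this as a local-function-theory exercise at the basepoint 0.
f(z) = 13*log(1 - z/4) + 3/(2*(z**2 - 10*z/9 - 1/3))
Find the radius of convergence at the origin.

The radius of convergence is -5/9 + (2/9)*sqrt(13).

Denominator factor (z**2 - 10*z/9 - 1/3): discriminant 208/81, real irrational roots 5/9 + (2/9)*sqrt(13) and 5/9 - (2/9)*sqrt(13); poles of order 1, moduli 5/9 + (2/9)*sqrt(13) and -5/9 + (2/9)*sqrt(13).
Branch term (13)*log(1 - z/(4)): its argument vanishes at z = 4, a logarithmic branch point, modulus 4.
The radius of convergence is the smallest modulus among the singular points: -5/9 + (2/9)*sqrt(13).


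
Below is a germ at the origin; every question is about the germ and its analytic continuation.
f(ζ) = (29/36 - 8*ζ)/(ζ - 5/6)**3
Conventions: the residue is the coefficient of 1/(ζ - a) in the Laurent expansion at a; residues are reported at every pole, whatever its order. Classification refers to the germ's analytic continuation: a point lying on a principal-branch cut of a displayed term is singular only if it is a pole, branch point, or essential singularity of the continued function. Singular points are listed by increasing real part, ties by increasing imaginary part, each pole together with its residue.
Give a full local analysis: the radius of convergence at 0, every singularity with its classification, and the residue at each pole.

Denominator factor (ζ - 5/6)^3: pole of order 3 at 5/6, modulus 5/6.
The radius of convergence is the smallest modulus among the singular points: 5/6.
At the order-3 pole 5/6 set g(ζ) = (ζ - (5/6))^3*f(ζ) = 29/36 - 8*ζ.
Order-3 pole: residue = g''(a)/2; g''(5/6) = 0, so the residue is 0.

Radius of convergence at 0: 5/6.
At 5/6: a pole of order 3; residue 0.


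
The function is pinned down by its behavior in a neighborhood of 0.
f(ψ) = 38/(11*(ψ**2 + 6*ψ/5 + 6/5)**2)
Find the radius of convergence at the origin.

The radius of convergence is (1/5)*sqrt(30).

Denominator factor (ψ**2 + 6*ψ/5 + 6/5)^2: discriminant -84/25, complex-conjugate roots (-3/5) + ((1/5)*sqrt(21))*i and (-3/5) - ((1/5)*sqrt(21))*i; poles of order 2, moduli (1/5)*sqrt(30) and (1/5)*sqrt(30).
The radius of convergence is the smallest modulus among the singular points: (1/5)*sqrt(30).


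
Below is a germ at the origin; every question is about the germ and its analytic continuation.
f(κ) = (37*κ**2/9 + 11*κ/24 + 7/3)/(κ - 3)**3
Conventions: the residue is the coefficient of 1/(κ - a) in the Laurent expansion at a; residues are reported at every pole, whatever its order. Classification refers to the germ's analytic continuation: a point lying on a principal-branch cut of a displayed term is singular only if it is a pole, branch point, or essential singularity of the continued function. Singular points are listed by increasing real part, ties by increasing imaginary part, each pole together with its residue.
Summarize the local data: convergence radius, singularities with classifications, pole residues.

Denominator factor (κ - 3)^3: pole of order 3 at 3, modulus 3.
The radius of convergence is the smallest modulus among the singular points: 3.
At the order-3 pole 3 set g(κ) = (κ - (3))^3*f(κ) = 37*κ**2/9 + 11*κ/24 + 7/3.
Order-3 pole: residue = g''(a)/2; g''(3) = 74/9, so the residue is 37/9.

Radius of convergence at 0: 3.
At 3: a pole of order 3; residue 37/9.


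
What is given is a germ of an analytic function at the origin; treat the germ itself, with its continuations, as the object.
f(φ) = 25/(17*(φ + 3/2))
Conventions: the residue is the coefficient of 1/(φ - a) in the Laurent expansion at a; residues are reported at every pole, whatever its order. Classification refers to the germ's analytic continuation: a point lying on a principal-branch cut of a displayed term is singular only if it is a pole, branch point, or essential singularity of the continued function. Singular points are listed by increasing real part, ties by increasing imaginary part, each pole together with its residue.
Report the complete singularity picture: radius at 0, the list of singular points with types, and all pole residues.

Denominator factor (φ + 3/2): pole of order 1 at -3/2, modulus 3/2.
The radius of convergence is the smallest modulus among the singular points: 3/2.
At the order-1 pole -3/2 set g(φ) = (φ - (-3/2))*f(φ) = 25/17.
Simple pole: residue = g(a) at a = -3/2, which is 25/17.

Radius of convergence at 0: 3/2.
At -3/2: a pole of order 1; residue 25/17.


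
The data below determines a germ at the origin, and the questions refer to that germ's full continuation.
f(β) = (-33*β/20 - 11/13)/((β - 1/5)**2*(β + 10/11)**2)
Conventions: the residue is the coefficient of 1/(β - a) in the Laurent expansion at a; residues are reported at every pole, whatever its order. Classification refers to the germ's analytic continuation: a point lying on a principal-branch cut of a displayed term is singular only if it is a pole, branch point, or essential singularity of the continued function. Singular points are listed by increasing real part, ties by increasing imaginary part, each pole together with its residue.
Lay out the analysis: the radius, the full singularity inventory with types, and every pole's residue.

Radius of convergence at 0: 1/5.
At -10/11: a pole of order 2; residue -4518745/11803012.
At 1/5: a pole of order 2; residue 4518745/11803012.

Denominator factor (β + 10/11)^2: pole of order 2 at -10/11, modulus 10/11.
Denominator factor (β - 1/5)^2: pole of order 2 at 1/5, modulus 1/5.
The radius of convergence is the smallest modulus among the singular points: 1/5.
At the order-2 pole -10/11 set g(β) = (β - (-10/11))^2*f(β) = (-33*β/20 - 11/13)/(β - 1/5)**2.
Order-2 pole: residue = g'(a); g'(-10/11) = -4518745/11803012, so the residue is -4518745/11803012.
At the order-2 pole 1/5 set g(β) = (β - (1/5))^2*f(β) = (-33*β/20 - 11/13)/(β + 10/11)**2.
Order-2 pole: residue = g'(a); g'(1/5) = 4518745/11803012, so the residue is 4518745/11803012.
List the singular points by increasing real part (a conjugate pair: the negative imaginary part first).


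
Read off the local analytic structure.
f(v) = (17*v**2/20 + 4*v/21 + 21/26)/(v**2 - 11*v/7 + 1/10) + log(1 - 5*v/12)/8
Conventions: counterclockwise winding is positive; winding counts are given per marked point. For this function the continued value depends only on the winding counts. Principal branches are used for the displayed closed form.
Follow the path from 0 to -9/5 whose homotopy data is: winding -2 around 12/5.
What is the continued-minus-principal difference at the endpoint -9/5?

Continued minus principal equals -(1/2)*pi*i.

The rational part is single-valued and drops out of the difference; each branch term changes only by its own monodromy.
(1/8)*log(1 - v/(12/5)): each positive loop around 12/5 adds 2*pi*i to the log, so winding -2 contributes (1/8)*(-2)*2*pi*i = -(1/2)*pi*i.
Summing the contributions at v = -9/5 gives -(1/2)*pi*i.


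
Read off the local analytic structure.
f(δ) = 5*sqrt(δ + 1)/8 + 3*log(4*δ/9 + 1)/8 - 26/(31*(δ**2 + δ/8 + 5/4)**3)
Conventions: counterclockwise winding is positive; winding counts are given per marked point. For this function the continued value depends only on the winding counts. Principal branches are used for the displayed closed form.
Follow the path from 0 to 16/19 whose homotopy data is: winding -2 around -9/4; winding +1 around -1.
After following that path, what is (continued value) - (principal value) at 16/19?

The rational part is single-valued and drops out of the difference; each branch term changes only by its own monodromy.
(3/8)*log(1 - δ/(-9/4)): each positive loop around -9/4 adds 2*pi*i to the log, so winding -2 contributes (3/8)*(-2)*2*pi*i = -(3/2)*pi*i.
(5/8)*sqrt(1 - δ/(-1)): winding +1 is odd, the square root flips sign, contributing -2*(5/8)*sqrt(1 - (16/19)/(-1)) = -2*(5/8)*sqrt(35/19) = -(5/76)*sqrt(665).
Summing the contributions at δ = 16/19 gives (-(5/76)*sqrt(665)) - ((3/2)*pi)*i.

Continued minus principal equals (-(5/76)*sqrt(665)) - ((3/2)*pi)*i.


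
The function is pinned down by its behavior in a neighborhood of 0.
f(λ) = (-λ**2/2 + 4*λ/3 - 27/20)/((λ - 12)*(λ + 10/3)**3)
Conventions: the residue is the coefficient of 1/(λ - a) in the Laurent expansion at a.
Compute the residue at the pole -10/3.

The residue is 30969/1946720.

At the order-3 pole -10/3 set g(λ) = (λ - (-10/3))^3*f(λ) = (-λ**2/2 + 4*λ/3 - 27/20)/(λ - 12).
Order-3 pole: residue = g''(a)/2; g''(-10/3) = 30969/973360, so the residue is 30969/1946720.


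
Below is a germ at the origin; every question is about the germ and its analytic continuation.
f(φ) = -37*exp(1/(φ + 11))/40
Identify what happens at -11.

The exponent 1/(φ - (-11)) has a pole at -11, so exp(1/(φ - (-11))) takes every nonzero value near it: an essential singularity (not a pole of any order).

The point is an essential singularity.


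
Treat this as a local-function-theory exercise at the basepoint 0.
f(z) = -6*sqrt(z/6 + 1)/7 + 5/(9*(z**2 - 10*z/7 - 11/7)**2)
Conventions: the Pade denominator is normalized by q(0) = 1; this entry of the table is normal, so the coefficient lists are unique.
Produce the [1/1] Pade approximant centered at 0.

The Pade approximant has numerator coefficients [-4819/7623, -28739170447/18018109032]; denominator coefficients [1, 12501683/7090952].

Taylor coefficients needed (expand at 0): a_0 = -4819/7623, a_1 = -80579/167706, a_2 = 12501683/14758128.
Write the denominator as Q(z) = 1 + q1*z. Requiring Q*f - P = O(z^3) with deg P <= 1 kills the coefficients of z^2..z^2 in Q*f:
  z^2: a_2 + q1*a_1 = 0, i.e. 12501683/14758128 + (-80579/167706)*q1 = 0.
Solving this linear system: q1 = 12501683/7090952.
The numerator is Q*f truncated at degree 1: P0 = a_0 = -4819/7623; P1 = a_1 + q1*a_0 = -28739170447/18018109032.


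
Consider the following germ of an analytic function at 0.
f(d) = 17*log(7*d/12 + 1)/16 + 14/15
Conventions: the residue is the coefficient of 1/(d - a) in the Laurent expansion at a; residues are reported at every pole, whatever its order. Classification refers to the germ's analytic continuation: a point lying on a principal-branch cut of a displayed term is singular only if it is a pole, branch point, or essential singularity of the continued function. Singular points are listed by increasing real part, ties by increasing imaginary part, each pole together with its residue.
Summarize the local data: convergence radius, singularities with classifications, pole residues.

Branch term (17/16)*log(1 - d/(-12/7)): its argument vanishes at d = -12/7, a logarithmic branch point, modulus 12/7.
The radius of convergence is the smallest modulus among the singular points: 12/7.

Radius of convergence at 0: 12/7.
At -12/7: a logarithmic branch point.


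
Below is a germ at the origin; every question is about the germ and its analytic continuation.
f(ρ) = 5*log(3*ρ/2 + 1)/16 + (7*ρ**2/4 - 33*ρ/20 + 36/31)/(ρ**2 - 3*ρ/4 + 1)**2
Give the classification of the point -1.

The point is a regular point.

Denominator factors: ρ**2 - 3*ρ/4 + 1 = 11/4 at ρ = -1 — none vanishes.
Branch term log(1 - ρ/(-2/3)): argument at -1 is -1/2, nonzero, so -1 is not its branch point (a point on a principal cut is still regular for the continued germ).
So the germ continues analytically to -1.


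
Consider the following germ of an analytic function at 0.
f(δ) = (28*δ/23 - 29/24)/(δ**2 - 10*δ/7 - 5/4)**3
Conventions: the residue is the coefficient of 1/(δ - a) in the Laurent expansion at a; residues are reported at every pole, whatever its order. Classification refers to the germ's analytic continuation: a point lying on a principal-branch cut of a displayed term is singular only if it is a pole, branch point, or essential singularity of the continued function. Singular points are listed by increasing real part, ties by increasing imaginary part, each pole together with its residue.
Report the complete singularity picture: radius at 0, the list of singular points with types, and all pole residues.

Radius of convergence at 0: -5/7 + (1/14)*sqrt(345).
At 5/7 - (1/14)*sqrt(345): a pole of order 3; residue (3142909/3777853500)*sqrt(345).
At 5/7 + (1/14)*sqrt(345): a pole of order 3; residue -(3142909/3777853500)*sqrt(345).

Denominator factor (δ**2 - 10*δ/7 - 5/4)^3: discriminant 345/49, real irrational roots 5/7 + (1/14)*sqrt(345) and 5/7 - (1/14)*sqrt(345); poles of order 3, moduli 5/7 + (1/14)*sqrt(345) and -5/7 + (1/14)*sqrt(345).
The radius of convergence is the smallest modulus among the singular points: -5/7 + (1/14)*sqrt(345).
The factor δ**2 - 10*δ/7 - 5/4 splits as (δ - a)(δ - a') with a = 5/7 - (1/14)*sqrt(345), a' = 5/7 + (1/14)*sqrt(345). At the order-3 pole a set g(δ) = (δ - a)^3*f(δ) = [28*δ/23 - 29/24] / (δ - a')^3.
Order-3 pole: residue = g''(a)/2; g''(5/7 - (1/14)*sqrt(345)) = (3142909/1888926750)*sqrt(345), so the residue is (3142909/3777853500)*sqrt(345).
The factor δ**2 - 10*δ/7 - 5/4 splits as (δ - a)(δ - a') with a = 5/7 + (1/14)*sqrt(345), a' = 5/7 - (1/14)*sqrt(345). At the order-3 pole a set g(δ) = (δ - a)^3*f(δ) = [28*δ/23 - 29/24] / (δ - a')^3.
Order-3 pole: residue = g''(a)/2; g''(5/7 + (1/14)*sqrt(345)) = -(3142909/1888926750)*sqrt(345), so the residue is -(3142909/3777853500)*sqrt(345).
List the singular points by increasing real part (a conjugate pair: the negative imaginary part first).


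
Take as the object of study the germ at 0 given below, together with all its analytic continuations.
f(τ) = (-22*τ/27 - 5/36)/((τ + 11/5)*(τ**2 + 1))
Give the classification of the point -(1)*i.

The denominator factor τ**2 + 1 vanishes at -(1)*i and appears to the power 1; the numerator there equals (-5/36) + (22/27)*i, nonzero, and no other factor vanishes.
Hence a pole whose order is the multiplicity, 1.

The point is a pole of order 1.


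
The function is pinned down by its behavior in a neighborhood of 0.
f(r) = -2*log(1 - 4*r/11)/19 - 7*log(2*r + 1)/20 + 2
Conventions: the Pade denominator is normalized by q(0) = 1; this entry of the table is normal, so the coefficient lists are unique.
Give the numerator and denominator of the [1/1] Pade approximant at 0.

The Pade approximant has numerator coefficients [2, 4263451/2890470]; denominator coefficients [1, 16253/15213].

Taylor coefficients needed (expand at 0): a_0 = 2, a_1 = -1383/2090, a_2 = 16253/22990.
Write the denominator as Q(r) = 1 + q1*r. Requiring Q*f - P = O(r^3) with deg P <= 1 kills the coefficients of r^2..r^2 in Q*f:
  r^2: a_2 + q1*a_1 = 0, i.e. 16253/22990 + (-1383/2090)*q1 = 0.
Solving this linear system: q1 = 16253/15213.
The numerator is Q*f truncated at degree 1: P0 = a_0 = 2; P1 = a_1 + q1*a_0 = 4263451/2890470.


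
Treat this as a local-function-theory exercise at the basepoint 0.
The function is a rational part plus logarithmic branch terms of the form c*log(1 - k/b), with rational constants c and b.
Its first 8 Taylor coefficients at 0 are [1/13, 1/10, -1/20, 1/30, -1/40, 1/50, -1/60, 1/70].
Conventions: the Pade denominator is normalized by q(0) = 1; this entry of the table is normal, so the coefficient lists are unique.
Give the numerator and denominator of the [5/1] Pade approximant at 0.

The Pade approximant has numerator coefficients [1/13, 32/195, 1/30, -1/120, 1/360, -1/1200]; denominator coefficients [1, 5/6].

Taylor coefficients needed (read off): a_0 = 1/13, a_1 = 1/10, a_2 = -1/20, a_3 = 1/30, a_4 = -1/40, a_5 = 1/50, a_6 = -1/60.
Write the denominator as Q(k) = 1 + q1*k. Requiring Q*f - P = O(k^7) with deg P <= 5 kills the coefficients of k^6..k^6 in Q*f:
  k^6: a_6 + q1*a_5 = 0, i.e. -1/60 + (1/50)*q1 = 0.
Solving this linear system: q1 = 5/6.
The numerator is Q*f truncated at degree 5: P0 = a_0 = 1/13; P1 = a_1 + q1*a_0 = 32/195; P2 = a_2 + q1*a_1 = 1/30; P3 = a_3 + q1*a_2 = -1/120; P4 = a_4 + q1*a_3 = 1/360; P5 = a_5 + q1*a_4 = -1/1200.


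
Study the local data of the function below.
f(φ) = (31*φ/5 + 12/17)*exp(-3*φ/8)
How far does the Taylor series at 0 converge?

The radius of convergence is infinite.

The factor exp(-3*φ/8) is entire and contributes no finite singular point.
The polynomial part has no poles.
No finite singular points: the Taylor series at 0 converges everywhere.


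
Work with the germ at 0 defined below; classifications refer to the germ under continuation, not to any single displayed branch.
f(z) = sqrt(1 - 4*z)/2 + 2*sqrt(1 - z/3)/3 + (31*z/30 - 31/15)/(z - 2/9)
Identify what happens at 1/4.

The term (1/2)*sqrt(1 - z/(1/4)) has argument 1 - 1/4/(1/4) = 0 at 1/4: a square-root (algebraic, two-sheeted) branch point; the remaining terms are analytic or single-valued there.

The point is an algebraic (square-root) branch point.


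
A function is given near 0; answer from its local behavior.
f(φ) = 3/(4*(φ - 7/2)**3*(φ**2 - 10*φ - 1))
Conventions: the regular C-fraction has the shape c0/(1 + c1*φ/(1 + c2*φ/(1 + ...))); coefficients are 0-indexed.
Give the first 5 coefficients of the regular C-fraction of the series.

Taylor coefficients (expand at 0): a_0 = 6/343, a_1 = -384/2401, a_2 = 27318/16807, a_3 = -1930596/117649, a_4 = 136481742/823543.
c0 = a_0 = 6/343. Peel one level at a time: if S = 1 + c*φ/S' with S'(0) = 1, then c is the φ-coefficient of S and S' = c*φ/(S - 1).
S_1 = c0/f = 1 + (64/7)*φ + (-457/49)*φ^2 + ...; c1 = 64/7.
S_2 = c1*φ/(S_1 - 1) = 1 + (457/448)*φ + (136785/200704)*φ^2 + ...; c2 = 457/448.
S_3 = c2*φ/(S_2 - 1) = 1 + (-136785/204736)*φ + (743240/10233601)*φ^2 + ...; c3 = -136785/204736.
S_4 = c3*φ/(S_3 - 1) = 1 + (9513472/87515043)*φ + ...; c4 = 9513472/87515043.

The regular C-fraction coefficients are [6/343, 64/7, 457/448, -136785/204736, 9513472/87515043].


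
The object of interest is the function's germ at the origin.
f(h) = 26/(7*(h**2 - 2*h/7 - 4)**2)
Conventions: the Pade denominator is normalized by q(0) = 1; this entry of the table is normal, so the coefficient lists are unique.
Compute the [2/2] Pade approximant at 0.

Taylor coefficients needed (expand at 0): a_0 = 13/56, a_1 = -13/392, a_2 = 1313/10976, a_3 = -1937/76832, a_4 = 25337/537824.
Write the denominator as Q(h) = 1 + q1*h + q2*h^2. Requiring Q*f - P = O(h^5) with deg P <= 2 kills the coefficients of h^3..h^4 in Q*f:
  h^3: a_3 + q1*a_2 + q2*a_1 = 0, i.e. -1937/76832 + (1313/10976)*q1 + (-13/392)*q2 = 0.
  h^4: a_4 + q1*a_3 + q2*a_2 = 0, i.e. 25337/537824 + (-1937/76832)*q1 + (1313/10976)*q2 = 0.
Solving this linear system: q1 = 7253/67235, q2 = -174648/470645.
The numerator is Q*f truncated at degree 2: P0 = a_0 = 13/56; P1 = a_1 + q1*a_0 = -78/9605; P2 = a_2 + q1*a_1 + q2*a_0 = 9191/307360.

The Pade approximant has numerator coefficients [13/56, -78/9605, 9191/307360]; denominator coefficients [1, 7253/67235, -174648/470645].
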